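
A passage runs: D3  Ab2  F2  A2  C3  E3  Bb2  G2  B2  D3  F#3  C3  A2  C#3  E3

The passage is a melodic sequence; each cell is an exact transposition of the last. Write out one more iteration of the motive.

G#3 D3 B2 D#3 F#3

With a 5-note motive the entries are D3, E3, F#3, each up a 2nd from the previous.
So cell 4 is G#3 D3 B2 D#3 F#3.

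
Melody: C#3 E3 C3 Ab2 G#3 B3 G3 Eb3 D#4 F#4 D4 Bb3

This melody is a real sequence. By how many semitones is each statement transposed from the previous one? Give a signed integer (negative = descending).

Taking 4-note groups, the heads are C#3, G#3, D#4: the pattern moves up a 5th.
C#3 to G#3 spans +7 semitones.

7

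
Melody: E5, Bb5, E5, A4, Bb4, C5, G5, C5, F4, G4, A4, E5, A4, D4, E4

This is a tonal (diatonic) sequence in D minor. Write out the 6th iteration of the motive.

With a 5-note motive the entries are E5, C5, A4, each down a 3rd from the previous.
Carrying on: F4 → D4 → Bb3.
So cell 6 is Bb3 F4 Bb3 E3 F3.

Bb3 F4 Bb3 E3 F3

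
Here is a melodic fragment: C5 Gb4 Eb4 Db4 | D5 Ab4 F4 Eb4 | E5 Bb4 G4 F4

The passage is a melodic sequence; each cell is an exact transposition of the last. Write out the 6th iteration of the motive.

The 4-note cells begin on C5, D5, E5 — each up a 2nd from the last.
Carrying on: F#5 → G#5 → A#5.
Statement 6 starts on A#5 and keeps the same exact contour: A#5 E5 C#5 B4.

A#5 E5 C#5 B4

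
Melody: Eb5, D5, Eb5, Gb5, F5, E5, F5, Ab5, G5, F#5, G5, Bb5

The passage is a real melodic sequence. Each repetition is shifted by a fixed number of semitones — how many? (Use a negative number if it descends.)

2

Taking 4-note groups, the heads are Eb5, F5, G5: the pattern moves up a 2nd.
Eb5 to F5 spans +2 semitones.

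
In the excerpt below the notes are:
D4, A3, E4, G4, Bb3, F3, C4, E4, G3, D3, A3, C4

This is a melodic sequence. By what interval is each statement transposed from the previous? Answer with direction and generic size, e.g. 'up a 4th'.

Taking 4-note groups, the heads are D4, Bb3, G3: the pattern moves down a 3rd.
From D4 to Bb3: down a 3rd.

down a 3rd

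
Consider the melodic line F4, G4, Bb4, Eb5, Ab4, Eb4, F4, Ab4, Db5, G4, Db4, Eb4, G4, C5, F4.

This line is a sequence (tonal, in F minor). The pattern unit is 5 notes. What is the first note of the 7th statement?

G3

Unit = 5 notes; the statements start on F4, Eb4, Db4, moving down a 2nd each time.
Extending the heads down a 2nd: C4 → Bb3 → Ab3 → G3.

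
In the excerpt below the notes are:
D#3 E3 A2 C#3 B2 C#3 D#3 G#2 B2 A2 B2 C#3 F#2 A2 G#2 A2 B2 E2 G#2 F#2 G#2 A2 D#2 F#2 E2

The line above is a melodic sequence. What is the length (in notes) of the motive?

There are 25 notes; a 5-note unit gives 5 cells:
D#3 E3 A2 C#3 B2 | C#3 D#3 G#2 B2 A2 | B2 C#3 F#2 A2 G#2 | A2 B2 E2 G#2 F#2 | G#2 A2 D#2 F#2 E2
That's a consistent down a 2nd shift per cell, and no other grouping gives one.

5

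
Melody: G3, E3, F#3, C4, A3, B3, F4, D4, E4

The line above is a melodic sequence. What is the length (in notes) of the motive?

There are 9 notes; a 3-note unit gives 3 cells:
G3 E3 F#3 | C4 A3 B3 | F4 D4 E4
That's a consistent up a 4th shift per cell, and no other grouping gives one.

3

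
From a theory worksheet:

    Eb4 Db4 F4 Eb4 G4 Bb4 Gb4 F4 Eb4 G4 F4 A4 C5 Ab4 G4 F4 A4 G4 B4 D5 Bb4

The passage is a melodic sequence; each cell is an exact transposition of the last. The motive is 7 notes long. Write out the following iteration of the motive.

A4 G4 B4 A4 C#5 E5 C5

Unit = 7 notes; the statements start on Eb4, F4, G4, moving up a 2nd each time.
So cell 4 is A4 G4 B4 A4 C#5 E5 C5.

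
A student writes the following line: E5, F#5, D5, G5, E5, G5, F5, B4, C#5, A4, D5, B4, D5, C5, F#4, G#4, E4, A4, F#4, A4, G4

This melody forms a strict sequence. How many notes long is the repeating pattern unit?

There are 21 notes; a 7-note unit gives 3 cells:
E5 F#5 D5 G5 E5 G5 F5 | B4 C#5 A4 D5 B4 D5 C5 | F#4 G#4 E4 A4 F#4 A4 G4
Each cell is the previous one down a 4th — so the unit is 7 notes.

7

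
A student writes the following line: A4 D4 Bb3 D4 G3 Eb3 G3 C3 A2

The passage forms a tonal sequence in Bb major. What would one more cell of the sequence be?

Taking 3-note groups, the heads are A4, D4, G3: the pattern moves down a 5th.
From C3 the diatonic shape gives C3 F2 D2.

C3 F2 D2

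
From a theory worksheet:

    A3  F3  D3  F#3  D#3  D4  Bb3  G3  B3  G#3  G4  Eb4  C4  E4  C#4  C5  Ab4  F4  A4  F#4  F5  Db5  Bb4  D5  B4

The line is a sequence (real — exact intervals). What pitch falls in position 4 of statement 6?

Grouping in 5s, the 4th note of each cell is F#3, B3, E4, A4, D5.
One more up a 4th gives G5.

G5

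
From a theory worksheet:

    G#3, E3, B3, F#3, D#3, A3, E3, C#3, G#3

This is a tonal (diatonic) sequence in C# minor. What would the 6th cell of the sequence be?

Unit = 3 notes; the statements start on G#3, F#3, E3, moving down a 2nd each time.
Extending down a 2nd: D#3 → C#3 → B2.
So cell 6 is B2 G#2 D#3.

B2 G#2 D#3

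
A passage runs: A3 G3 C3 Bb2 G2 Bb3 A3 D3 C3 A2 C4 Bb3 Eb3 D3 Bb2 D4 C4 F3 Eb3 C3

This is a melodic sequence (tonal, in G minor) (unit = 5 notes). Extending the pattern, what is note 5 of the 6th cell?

Eb3

The unit is 5 notes. Position-5 pitches of the 4 shown cells: G2, A2, Bb2, C3.
Carrying that up a 2nd forward: D3 → Eb3.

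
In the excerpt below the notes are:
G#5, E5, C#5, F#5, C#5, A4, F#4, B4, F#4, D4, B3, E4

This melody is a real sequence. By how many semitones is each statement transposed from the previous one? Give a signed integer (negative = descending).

-7

The 4-note cells begin on G#5, C#5, F#4 — each down a 5th from the last.
G#5 to C#5 spans -7 semitones.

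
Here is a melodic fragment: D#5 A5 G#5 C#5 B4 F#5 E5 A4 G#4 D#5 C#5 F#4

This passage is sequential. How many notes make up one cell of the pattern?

4

There are 12 notes; a 4-note unit gives 3 cells:
D#5 A5 G#5 C#5 | B4 F#5 E5 A4 | G#4 D#5 C#5 F#4
Each cell is the previous one down a 3rd — so the unit is 4 notes.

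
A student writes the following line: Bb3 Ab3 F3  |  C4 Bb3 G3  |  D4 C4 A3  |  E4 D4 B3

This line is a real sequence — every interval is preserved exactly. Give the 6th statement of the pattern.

G#4 F#4 D#4

The 3-note cells begin on Bb3, C4, D4, E4 — each up a 2nd from the last.
Continuing the starts: F#4 → G#4.
So cell 6 is G#4 F#4 D#4.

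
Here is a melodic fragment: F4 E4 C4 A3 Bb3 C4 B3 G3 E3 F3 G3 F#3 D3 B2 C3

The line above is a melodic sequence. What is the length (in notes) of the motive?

Try groups of 5 (3 cells in 15 notes):
F4 E4 C4 A3 Bb3 | C4 B3 G3 E3 F3 | G3 F#3 D3 B2 C3
Each cell is the previous one down a 4th — so the unit is 5 notes.

5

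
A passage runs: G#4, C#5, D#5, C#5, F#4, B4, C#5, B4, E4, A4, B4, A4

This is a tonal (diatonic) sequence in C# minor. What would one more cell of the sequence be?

The 4-note cells begin on G#4, F#4, E4 — each down a 2nd from the last.
So cell 4 is D#4 G#4 A4 G#4.

D#4 G#4 A4 G#4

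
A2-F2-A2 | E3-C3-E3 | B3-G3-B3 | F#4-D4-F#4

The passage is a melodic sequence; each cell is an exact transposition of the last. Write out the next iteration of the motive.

C#5 A4 C#5

Taking 3-note groups, the heads are A2, E3, B3, F#4: the pattern moves up a 5th.
From C#5 the exact shape gives C#5 A4 C#5.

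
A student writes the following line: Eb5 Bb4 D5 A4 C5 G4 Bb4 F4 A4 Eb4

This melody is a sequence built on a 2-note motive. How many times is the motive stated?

5

10 notes in groups of 2 gives 10/2 = 5 statements.
Starts: Eb5, D5, C5, Bb4, A4 — each down a 2nd.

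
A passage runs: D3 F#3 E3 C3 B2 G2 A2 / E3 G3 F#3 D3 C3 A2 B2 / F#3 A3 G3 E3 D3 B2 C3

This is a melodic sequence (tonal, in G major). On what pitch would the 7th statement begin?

Unit = 7 notes; the statements start on D3, E3, F#3, moving up a 2nd each time.
Extending the heads up a 2nd: G3 → A3 → B3 → C4.

C4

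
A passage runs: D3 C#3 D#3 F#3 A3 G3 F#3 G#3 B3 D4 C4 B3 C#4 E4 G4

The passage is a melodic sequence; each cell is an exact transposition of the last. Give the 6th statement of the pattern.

With a 5-note motive the entries are D3, G3, C4, each up a 4th from the previous.
Carrying on: F4 → Bb4 → Eb5.
From Eb5 the exact shape gives Eb5 D5 E5 G5 Bb5.

Eb5 D5 E5 G5 Bb5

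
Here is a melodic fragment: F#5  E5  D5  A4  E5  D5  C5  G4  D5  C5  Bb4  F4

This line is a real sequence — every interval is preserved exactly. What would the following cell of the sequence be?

C5 Bb4 Ab4 Eb4

With a 4-note motive the entries are F#5, E5, D5, each down a 2nd from the previous.
So cell 4 is C5 Bb4 Ab4 Eb4.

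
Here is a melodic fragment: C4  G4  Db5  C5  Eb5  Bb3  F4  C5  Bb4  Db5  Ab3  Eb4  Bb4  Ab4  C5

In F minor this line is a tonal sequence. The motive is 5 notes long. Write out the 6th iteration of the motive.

Eb3 Bb3 F4 Eb4 G4

With a 5-note motive the entries are C4, Bb3, Ab3, each down a 2nd from the previous.
Extending down a 2nd: G3 → F3 → Eb3.
Statement 6 starts on Eb3 and keeps the same diatonic contour: Eb3 Bb3 F4 Eb4 G4.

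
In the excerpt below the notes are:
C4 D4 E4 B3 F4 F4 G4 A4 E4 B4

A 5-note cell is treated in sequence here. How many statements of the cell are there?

2

10 notes in groups of 5 gives 10/5 = 2 statements.
Starts: C4, F4 — each up a 4th.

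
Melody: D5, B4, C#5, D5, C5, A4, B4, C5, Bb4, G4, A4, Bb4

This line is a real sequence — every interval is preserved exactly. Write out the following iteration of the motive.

The 4-note cells begin on D5, C5, Bb4 — each down a 2nd from the last.
From Ab4 the exact shape gives Ab4 F4 G4 Ab4.

Ab4 F4 G4 Ab4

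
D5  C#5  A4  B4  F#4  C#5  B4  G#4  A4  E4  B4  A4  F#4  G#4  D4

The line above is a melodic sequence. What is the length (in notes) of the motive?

15 notes total. Splitting into 3 groups of 5:
D5 C#5 A4 B4 F#4 | C#5 B4 G#4 A4 E4 | B4 A4 F#4 G#4 D4
Each cell is the previous one down a 2nd — so the unit is 5 notes.

5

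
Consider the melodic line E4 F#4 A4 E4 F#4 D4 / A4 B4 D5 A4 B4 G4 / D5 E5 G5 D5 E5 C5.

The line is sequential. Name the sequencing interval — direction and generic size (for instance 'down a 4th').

up a 4th

Unit = 6 notes; the statements start on E4, A4, D5, moving up a 4th each time.
E4 to A4 is up a 4th.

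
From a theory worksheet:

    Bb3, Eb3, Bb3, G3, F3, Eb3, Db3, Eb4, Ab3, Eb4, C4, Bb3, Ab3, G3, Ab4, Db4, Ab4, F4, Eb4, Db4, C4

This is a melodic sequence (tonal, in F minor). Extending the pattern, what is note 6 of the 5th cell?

C5

Grouping in 7s, the 6th note of each cell is Eb3, Ab3, Db4.
Carrying that up a 4th forward: G4 → C5.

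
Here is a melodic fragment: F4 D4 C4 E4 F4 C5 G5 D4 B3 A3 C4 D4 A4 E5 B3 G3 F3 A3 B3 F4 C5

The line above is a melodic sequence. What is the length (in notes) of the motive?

21 notes total. Splitting into 3 groups of 7:
F4 D4 C4 E4 F4 C5 G5 | D4 B3 A3 C4 D4 A4 E5 | B3 G3 F3 A3 B3 F4 C5
That's a consistent down a 3rd shift per cell, and no other grouping gives one.

7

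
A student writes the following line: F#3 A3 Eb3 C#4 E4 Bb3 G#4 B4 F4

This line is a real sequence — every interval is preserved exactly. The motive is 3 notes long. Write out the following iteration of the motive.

Taking 3-note groups, the heads are F#3, C#4, G#4: the pattern moves up a 5th.
So cell 4 is D#5 F#5 C5.

D#5 F#5 C5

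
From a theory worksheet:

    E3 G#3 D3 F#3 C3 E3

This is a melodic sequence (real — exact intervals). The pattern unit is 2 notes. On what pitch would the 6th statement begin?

With a 2-note motive the entries are E3, D3, C3, each down a 2nd from the previous.
Continuing: Bb2 → Ab2 → Gb2. Statement 6 starts on Gb2.

Gb2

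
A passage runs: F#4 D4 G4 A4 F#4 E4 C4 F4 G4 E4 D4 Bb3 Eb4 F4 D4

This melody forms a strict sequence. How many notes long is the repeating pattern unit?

15 notes total. Splitting into 3 groups of 5:
F#4 D4 G4 A4 F#4 | E4 C4 F4 G4 E4 | D4 Bb3 Eb4 F4 D4
That's a consistent down a 2nd shift per cell, and no other grouping gives one.

5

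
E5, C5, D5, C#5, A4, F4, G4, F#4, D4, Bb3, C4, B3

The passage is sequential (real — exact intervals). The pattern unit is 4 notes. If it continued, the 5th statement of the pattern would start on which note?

Taking 4-note groups, the heads are E5, A4, D4: the pattern moves down a 5th.
Continuing: G3 → C3. Statement 5 starts on C3.

C3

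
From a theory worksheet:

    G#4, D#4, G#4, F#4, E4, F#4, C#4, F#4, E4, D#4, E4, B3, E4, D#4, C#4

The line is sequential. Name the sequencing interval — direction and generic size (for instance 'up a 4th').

Taking 5-note groups, the heads are G#4, F#4, E4: the pattern moves down a 2nd.
From G#4 to F#4: down a 2nd.

down a 2nd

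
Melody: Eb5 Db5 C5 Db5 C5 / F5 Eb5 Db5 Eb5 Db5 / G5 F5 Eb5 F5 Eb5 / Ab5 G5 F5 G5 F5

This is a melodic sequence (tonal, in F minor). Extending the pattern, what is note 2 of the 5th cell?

With 5-note cells, note 2 of each statement runs Db5, Eb5, F5, G5.
Each moves up a 2nd; the next is Ab5.

Ab5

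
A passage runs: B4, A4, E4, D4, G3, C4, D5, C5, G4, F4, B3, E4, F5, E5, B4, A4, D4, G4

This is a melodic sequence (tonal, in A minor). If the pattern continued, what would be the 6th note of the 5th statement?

D5

The unit is 6 notes. Position-6 pitches of the 3 shown cells: C4, E4, G4.
Carrying that up a 3rd forward: B4 → D5.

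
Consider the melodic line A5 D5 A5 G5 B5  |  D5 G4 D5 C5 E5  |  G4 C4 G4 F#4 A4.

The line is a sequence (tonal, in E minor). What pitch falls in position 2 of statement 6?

With 5-note cells, note 2 of each statement runs D5, G4, C4.
Extending down a 5th: F#3 → B2 → E2.

E2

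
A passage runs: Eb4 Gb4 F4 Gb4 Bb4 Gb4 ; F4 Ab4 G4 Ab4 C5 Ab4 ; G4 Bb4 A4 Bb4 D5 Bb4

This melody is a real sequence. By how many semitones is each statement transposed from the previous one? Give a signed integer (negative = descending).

2

Unit = 6 notes; the statements start on Eb4, F4, G4, moving up a 2nd each time.
Counting half-steps from Eb4 to F4: 2.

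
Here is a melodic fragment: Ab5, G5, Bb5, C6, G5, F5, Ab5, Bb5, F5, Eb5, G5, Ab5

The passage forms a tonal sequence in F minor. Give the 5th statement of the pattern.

Db5 C5 Eb5 F5

With a 4-note motive the entries are Ab5, G5, F5, each down a 2nd from the previous.
Continuing the starts: Eb5 → Db5.
Statement 5 starts on Db5 and keeps the same diatonic contour: Db5 C5 Eb5 F5.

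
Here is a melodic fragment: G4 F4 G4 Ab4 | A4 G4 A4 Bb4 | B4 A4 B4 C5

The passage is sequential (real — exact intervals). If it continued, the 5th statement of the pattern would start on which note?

D#5

Unit = 4 notes; the statements start on G4, A4, B4, moving up a 2nd each time.
Extending the heads up a 2nd: C#5 → D#5.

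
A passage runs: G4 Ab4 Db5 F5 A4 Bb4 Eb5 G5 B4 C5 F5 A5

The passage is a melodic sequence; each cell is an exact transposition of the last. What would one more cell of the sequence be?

C#5 D5 G5 B5

The 4-note cells begin on G4, A4, B4 — each up a 2nd from the last.
So cell 4 is C#5 D5 G5 B5.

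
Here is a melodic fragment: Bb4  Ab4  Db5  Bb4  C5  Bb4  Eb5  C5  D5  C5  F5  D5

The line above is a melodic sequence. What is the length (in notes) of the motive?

4

Try groups of 4 (3 cells in 12 notes):
Bb4 Ab4 Db5 Bb4 | C5 Bb4 Eb5 C5 | D5 C5 F5 D5
Each cell is the previous one up a 2nd — so the unit is 4 notes.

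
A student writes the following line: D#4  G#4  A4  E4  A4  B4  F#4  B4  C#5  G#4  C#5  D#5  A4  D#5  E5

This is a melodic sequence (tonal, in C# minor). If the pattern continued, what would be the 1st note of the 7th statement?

The unit is 3 notes. Position-1 pitches of the 5 shown cells: D#4, E4, F#4, G#4, A4.
Extending up a 2nd: B4 → C#5.

C#5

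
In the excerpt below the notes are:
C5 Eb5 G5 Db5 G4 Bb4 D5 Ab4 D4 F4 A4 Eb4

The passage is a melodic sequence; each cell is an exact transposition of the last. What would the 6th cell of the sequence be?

B2 D3 F#3 C3

The 4-note cells begin on C5, G4, D4 — each down a 4th from the last.
Extending down a 4th: A3 → E3 → B2.
From B2 the exact shape gives B2 D3 F#3 C3.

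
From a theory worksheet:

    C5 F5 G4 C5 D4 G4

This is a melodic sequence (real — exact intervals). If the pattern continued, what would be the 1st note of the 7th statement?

F#2

Grouping in 2s, the 1st note of each cell is C5, G4, D4.
Extending down a 4th: A3 → E3 → B2 → F#2.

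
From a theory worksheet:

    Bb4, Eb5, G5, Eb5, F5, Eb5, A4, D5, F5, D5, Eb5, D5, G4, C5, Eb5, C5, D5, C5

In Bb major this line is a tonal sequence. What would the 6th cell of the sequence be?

With a 6-note motive the entries are Bb4, A4, G4, each down a 2nd from the previous.
Continuing the starts: F4 → Eb4 → D4.
So cell 6 is D4 G4 Bb4 G4 A4 G4.

D4 G4 Bb4 G4 A4 G4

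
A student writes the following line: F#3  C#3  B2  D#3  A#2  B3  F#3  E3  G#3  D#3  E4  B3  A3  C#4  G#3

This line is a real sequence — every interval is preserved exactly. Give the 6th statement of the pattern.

Unit = 5 notes; the statements start on F#3, B3, E4, moving up a 4th each time.
Carrying on: A4 → D5 → G5.
Statement 6 starts on G5 and keeps the same exact contour: G5 D5 C5 E5 B4.

G5 D5 C5 E5 B4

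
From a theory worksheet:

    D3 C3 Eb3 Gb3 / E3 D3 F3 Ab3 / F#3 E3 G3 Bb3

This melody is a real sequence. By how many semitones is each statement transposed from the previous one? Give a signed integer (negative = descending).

With a 4-note motive the entries are D3, E3, F#3, each up a 2nd from the previous.
Counting half-steps from D3 to E3: 2.

2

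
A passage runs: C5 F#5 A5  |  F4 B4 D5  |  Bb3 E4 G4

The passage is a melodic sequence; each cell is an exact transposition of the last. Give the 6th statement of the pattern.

With a 3-note motive the entries are C5, F4, Bb3, each down a 5th from the previous.
Continuing the starts: Eb3 → Ab2 → Db2.
From Db2 the exact shape gives Db2 G2 Bb2.

Db2 G2 Bb2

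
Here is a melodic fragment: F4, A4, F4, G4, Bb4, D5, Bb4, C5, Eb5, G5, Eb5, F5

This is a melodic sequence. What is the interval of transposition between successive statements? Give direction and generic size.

up a 4th

With a 4-note motive the entries are F4, Bb4, Eb5, each up a 4th from the previous.
From F4 to Bb4: up a 4th.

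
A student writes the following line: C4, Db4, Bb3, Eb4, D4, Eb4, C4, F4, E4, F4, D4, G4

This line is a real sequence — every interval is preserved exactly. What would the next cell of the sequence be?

F#4 G4 E4 A4

With a 4-note motive the entries are C4, D4, E4, each up a 2nd from the previous.
From F#4 the exact shape gives F#4 G4 E4 A4.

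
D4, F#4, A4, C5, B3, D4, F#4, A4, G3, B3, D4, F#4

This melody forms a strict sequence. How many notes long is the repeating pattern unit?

Try groups of 4 (3 cells in 12 notes):
D4 F#4 A4 C5 | B3 D4 F#4 A4 | G3 B3 D4 F#4
Every group is a transposition down a 3rd of the one before; no shorter unit works.

4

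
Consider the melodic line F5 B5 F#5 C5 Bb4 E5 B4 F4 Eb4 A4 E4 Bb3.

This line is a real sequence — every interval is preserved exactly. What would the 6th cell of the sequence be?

Gb2 C3 G2 Db2

Unit = 4 notes; the statements start on F5, Bb4, Eb4, moving down a 5th each time.
Carrying on: Ab3 → Db3 → Gb2.
Statement 6 starts on Gb2 and keeps the same exact contour: Gb2 C3 G2 Db2.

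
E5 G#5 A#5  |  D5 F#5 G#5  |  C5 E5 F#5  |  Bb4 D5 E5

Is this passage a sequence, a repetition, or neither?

sequence

Each 3-note cell is the previous one transposed down a 2nd.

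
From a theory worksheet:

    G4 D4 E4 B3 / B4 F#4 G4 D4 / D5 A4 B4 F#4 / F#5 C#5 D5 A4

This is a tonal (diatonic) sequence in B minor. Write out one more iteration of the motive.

A5 E5 F#5 C#5

With a 4-note motive the entries are G4, B4, D5, F#5, each up a 3rd from the previous.
From A5 the diatonic shape gives A5 E5 F#5 C#5.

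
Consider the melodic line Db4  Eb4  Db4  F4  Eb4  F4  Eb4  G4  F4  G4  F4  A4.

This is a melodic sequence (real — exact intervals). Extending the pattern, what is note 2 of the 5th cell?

B4

With 4-note cells, note 2 of each statement runs Eb4, F4, G4.
Each moves up a 2nd. Continuing: A4 → B4.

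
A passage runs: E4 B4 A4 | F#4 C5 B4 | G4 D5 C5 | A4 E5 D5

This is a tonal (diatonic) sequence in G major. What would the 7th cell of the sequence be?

D5 A5 G5

Taking 3-note groups, the heads are E4, F#4, G4, A4: the pattern moves up a 2nd.
Continuing the starts: B4 → C5 → D5.
Statement 7 starts on D5 and keeps the same diatonic contour: D5 A5 G5.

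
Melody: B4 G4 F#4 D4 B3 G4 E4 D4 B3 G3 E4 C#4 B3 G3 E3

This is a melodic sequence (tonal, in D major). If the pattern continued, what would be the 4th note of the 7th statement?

With 5-note cells, note 4 of each statement runs D4, B3, G3.
Extending down a 3rd: E3 → C#3 → A2 → F#2.

F#2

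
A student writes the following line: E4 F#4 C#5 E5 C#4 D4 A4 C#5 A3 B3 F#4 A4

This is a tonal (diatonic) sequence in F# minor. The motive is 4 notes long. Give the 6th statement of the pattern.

B2 C#3 G#3 B3

Taking 4-note groups, the heads are E4, C#4, A3: the pattern moves down a 3rd.
Extending down a 3rd: F#3 → D3 → B2.
Statement 6 starts on B2 and keeps the same diatonic contour: B2 C#3 G#3 B3.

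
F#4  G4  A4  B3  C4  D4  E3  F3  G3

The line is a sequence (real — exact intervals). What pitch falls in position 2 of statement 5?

Eb2

Grouping in 3s, the 2nd note of each cell is G4, C4, F3.
Extending down a 5th: Bb2 → Eb2.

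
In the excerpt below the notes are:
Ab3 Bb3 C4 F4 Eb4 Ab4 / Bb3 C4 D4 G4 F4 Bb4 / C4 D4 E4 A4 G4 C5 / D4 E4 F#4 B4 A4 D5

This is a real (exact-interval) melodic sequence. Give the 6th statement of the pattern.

Taking 6-note groups, the heads are Ab3, Bb3, C4, D4: the pattern moves up a 2nd.
Carrying on: E4 → F#4.
From F#4 the exact shape gives F#4 G#4 A#4 D#5 C#5 F#5.

F#4 G#4 A#4 D#5 C#5 F#5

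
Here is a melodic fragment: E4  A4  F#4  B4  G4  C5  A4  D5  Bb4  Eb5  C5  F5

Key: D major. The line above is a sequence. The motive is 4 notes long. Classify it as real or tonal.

real

Each cell has the same semitone pattern (5, -3, 5) — intervals are preserved exactly.
And C5 lies outside D major, so the sequence is real rather than tonal.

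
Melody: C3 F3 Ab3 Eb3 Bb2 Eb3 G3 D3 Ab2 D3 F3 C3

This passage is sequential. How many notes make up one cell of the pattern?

4

12 notes total. Splitting into 3 groups of 4:
C3 F3 Ab3 Eb3 | Bb2 Eb3 G3 D3 | Ab2 D3 F3 C3
Every group is a transposition down a 2nd of the one before; no shorter unit works.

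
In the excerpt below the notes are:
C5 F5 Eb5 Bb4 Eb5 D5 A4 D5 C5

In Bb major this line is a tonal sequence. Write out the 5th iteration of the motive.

F4 Bb4 A4

The 3-note cells begin on C5, Bb4, A4 — each down a 2nd from the last.
Extending down a 2nd: G4 → F4.
Statement 5 starts on F4 and keeps the same diatonic contour: F4 Bb4 A4.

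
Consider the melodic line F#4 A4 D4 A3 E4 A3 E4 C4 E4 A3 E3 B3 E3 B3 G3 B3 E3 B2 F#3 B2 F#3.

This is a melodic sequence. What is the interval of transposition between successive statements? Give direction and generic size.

The 7-note cells begin on F#4, C4, G3 — each down a 4th from the last.
From F#4 to C4: down a 4th.

down a 4th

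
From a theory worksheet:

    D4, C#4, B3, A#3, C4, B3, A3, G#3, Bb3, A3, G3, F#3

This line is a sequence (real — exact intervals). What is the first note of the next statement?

Ab3

With a 4-note motive the entries are D4, C4, Bb3, each down a 2nd from the previous.
One more step down a 2nd gives Ab3.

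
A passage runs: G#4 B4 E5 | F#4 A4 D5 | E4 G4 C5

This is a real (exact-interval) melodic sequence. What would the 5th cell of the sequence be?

C4 Eb4 Ab4

The 3-note cells begin on G#4, F#4, E4 — each down a 2nd from the last.
Extending down a 2nd: D4 → C4.
Statement 5 starts on C4 and keeps the same exact contour: C4 Eb4 Ab4.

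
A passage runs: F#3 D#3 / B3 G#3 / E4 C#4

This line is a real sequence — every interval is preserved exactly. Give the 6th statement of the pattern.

Taking 2-note groups, the heads are F#3, B3, E4: the pattern moves up a 4th.
Extending up a 4th: A4 → D5 → G5.
From G5 the exact shape gives G5 E5.

G5 E5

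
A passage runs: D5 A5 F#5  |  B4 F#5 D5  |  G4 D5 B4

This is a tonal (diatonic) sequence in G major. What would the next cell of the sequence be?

E4 B4 G4

With a 3-note motive the entries are D5, B4, G4, each down a 3rd from the previous.
So cell 4 is E4 B4 G4.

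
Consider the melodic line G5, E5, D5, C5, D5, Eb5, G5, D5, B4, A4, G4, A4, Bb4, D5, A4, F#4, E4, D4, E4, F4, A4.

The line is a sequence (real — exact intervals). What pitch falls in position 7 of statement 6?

Grouping in 7s, the 7th note of each cell is G5, D5, A4.
Carrying that down a 4th forward: E4 → B3 → F#3.

F#3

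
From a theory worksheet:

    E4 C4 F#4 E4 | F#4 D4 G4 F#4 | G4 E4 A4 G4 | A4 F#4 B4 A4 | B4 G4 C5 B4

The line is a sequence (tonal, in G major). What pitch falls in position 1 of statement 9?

With 4-note cells, note 1 of each statement runs E4, F#4, G4, A4, B4.
Carrying that up a 2nd forward: C5 → D5 → E5 → F#5.

F#5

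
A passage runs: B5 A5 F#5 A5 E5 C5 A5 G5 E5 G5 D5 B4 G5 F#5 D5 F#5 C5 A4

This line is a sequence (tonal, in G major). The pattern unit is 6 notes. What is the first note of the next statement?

The 6-note cells begin on B5, A5, G5 — each down a 2nd from the last.
One more step down a 2nd gives F#5.

F#5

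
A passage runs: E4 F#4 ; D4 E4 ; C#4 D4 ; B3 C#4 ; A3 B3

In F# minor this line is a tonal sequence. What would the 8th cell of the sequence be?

The 2-note cells begin on E4, D4, C#4, B3, A3 — each down a 2nd from the last.
Carrying on: G#3 → F#3 → E3.
So cell 8 is E3 F#3.

E3 F#3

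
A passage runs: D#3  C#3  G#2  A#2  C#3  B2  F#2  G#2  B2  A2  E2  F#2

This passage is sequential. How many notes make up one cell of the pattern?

4

Try groups of 4 (3 cells in 12 notes):
D#3 C#3 G#2 A#2 | C#3 B2 F#2 G#2 | B2 A2 E2 F#2
Each cell is the previous one down a 2nd — so the unit is 4 notes.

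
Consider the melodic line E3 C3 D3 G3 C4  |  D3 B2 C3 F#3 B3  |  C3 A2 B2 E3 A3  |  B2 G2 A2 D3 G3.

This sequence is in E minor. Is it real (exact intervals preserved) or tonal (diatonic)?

tonal

Every note is diatonic to E minor.
Cell 1 has -4 semitones from note 1 to 2, but cell 2 has -3 — the interval quality changes while the contour stays the same, which is the hallmark of a tonal sequence.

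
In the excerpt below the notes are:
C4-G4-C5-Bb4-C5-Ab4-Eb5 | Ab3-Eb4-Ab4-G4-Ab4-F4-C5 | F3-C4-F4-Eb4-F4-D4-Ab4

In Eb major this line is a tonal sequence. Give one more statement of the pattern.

D3 Ab3 D4 C4 D4 Bb3 F4

Unit = 7 notes; the statements start on C4, Ab3, F3, moving down a 3rd each time.
From D3 the diatonic shape gives D3 Ab3 D4 C4 D4 Bb3 F4.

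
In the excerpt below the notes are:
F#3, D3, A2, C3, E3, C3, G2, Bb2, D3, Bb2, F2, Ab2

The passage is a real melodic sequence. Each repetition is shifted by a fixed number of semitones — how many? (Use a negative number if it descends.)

-2

With a 4-note motive the entries are F#3, E3, D3, each down a 2nd from the previous.
F#3→E3 is 52 − 54 = -2 semitones.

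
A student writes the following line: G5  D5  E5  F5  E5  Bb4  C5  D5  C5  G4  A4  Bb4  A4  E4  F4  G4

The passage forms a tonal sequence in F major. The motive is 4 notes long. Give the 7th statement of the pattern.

The 4-note cells begin on G5, E5, C5, A4 — each down a 3rd from the last.
Carrying on: F4 → D4 → Bb3.
Statement 7 starts on Bb3 and keeps the same diatonic contour: Bb3 F3 G3 A3.

Bb3 F3 G3 A3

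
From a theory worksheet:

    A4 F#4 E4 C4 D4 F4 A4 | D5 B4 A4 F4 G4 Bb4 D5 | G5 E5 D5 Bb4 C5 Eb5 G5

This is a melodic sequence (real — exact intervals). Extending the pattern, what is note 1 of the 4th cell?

Grouping in 7s, the 1st note of each cell is A4, D5, G5.
One more up a 4th gives C6.

C6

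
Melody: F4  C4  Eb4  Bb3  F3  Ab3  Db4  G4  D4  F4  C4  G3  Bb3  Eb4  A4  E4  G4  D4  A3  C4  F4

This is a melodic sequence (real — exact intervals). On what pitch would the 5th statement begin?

Unit = 7 notes; the statements start on F4, G4, A4, moving up a 2nd each time.
Continuing: B4 → C#5. Statement 5 starts on C#5.

C#5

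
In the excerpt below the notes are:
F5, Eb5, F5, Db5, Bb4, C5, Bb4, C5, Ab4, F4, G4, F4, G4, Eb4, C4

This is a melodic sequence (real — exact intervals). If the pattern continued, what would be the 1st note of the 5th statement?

The unit is 5 notes. Position-1 pitches of the 3 shown cells: F5, C5, G4.
Extending down a 4th: D4 → A3.

A3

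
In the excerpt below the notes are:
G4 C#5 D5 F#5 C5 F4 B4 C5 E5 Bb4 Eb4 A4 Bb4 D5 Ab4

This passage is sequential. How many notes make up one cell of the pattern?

5

There are 15 notes; a 5-note unit gives 3 cells:
G4 C#5 D5 F#5 C5 | F4 B4 C5 E5 Bb4 | Eb4 A4 Bb4 D5 Ab4
That's a consistent down a 2nd shift per cell, and no other grouping gives one.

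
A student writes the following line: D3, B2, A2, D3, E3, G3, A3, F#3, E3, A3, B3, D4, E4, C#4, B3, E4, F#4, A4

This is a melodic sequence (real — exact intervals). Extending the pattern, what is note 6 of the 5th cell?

B5

Grouping in 6s, the 6th note of each cell is G3, D4, A4.
Carrying that up a 5th forward: E5 → B5.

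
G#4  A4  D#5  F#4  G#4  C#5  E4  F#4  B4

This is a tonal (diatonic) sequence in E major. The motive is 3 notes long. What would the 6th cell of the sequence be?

B3 C#4 F#4

Unit = 3 notes; the statements start on G#4, F#4, E4, moving down a 2nd each time.
Carrying on: D#4 → C#4 → B3.
Statement 6 starts on B3 and keeps the same diatonic contour: B3 C#4 F#4.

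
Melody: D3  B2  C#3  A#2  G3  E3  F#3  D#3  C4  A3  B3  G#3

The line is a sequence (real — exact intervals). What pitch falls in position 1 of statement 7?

Ab5

With 4-note cells, note 1 of each statement runs D3, G3, C4.
Each moves up a 4th. Continuing: F4 → Bb4 → Eb5 → Ab5.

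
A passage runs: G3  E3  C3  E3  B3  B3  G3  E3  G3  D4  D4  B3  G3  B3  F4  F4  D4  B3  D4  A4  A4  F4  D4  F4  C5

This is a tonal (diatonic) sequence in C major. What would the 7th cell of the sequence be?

E5 C5 A4 C5 G5

With a 5-note motive the entries are G3, B3, D4, F4, A4, each up a 3rd from the previous.
Continuing the starts: C5 → E5.
So cell 7 is E5 C5 A4 C5 G5.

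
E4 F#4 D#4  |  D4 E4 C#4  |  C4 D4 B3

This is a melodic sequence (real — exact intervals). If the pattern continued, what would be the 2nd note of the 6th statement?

The unit is 3 notes. Position-2 pitches of the 3 shown cells: F#4, E4, D4.
Each moves down a 2nd. Continuing: C4 → Bb3 → Ab3.

Ab3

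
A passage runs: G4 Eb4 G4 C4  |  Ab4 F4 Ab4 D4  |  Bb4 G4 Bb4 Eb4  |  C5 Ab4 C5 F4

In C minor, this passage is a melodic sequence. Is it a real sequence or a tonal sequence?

Every note is diatonic to C minor.
Cell 1 has -4 semitones from note 1 to 2, but cell 2 has -3 — the interval quality changes while the contour stays the same, which is the hallmark of a tonal sequence.

tonal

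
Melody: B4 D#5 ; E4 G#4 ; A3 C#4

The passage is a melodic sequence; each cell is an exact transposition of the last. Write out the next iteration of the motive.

Unit = 2 notes; the statements start on B4, E4, A3, moving down a 5th each time.
So cell 4 is D3 F#3.

D3 F#3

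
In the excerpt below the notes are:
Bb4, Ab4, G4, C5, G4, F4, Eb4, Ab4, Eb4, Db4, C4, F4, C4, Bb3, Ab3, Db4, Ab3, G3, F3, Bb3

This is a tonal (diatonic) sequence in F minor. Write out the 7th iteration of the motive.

Unit = 4 notes; the statements start on Bb4, G4, Eb4, C4, Ab3, moving down a 3rd each time.
Carrying on: F3 → Db3.
Statement 7 starts on Db3 and keeps the same diatonic contour: Db3 C3 Bb2 Eb3.

Db3 C3 Bb2 Eb3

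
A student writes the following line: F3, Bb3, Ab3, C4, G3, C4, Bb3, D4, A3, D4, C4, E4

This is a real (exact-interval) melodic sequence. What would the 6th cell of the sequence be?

D#4 G#4 F#4 A#4

The 4-note cells begin on F3, G3, A3 — each up a 2nd from the last.
Carrying on: B3 → C#4 → D#4.
Statement 6 starts on D#4 and keeps the same exact contour: D#4 G#4 F#4 A#4.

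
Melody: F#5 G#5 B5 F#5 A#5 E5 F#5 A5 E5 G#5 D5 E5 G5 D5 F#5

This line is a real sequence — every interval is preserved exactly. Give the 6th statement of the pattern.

Ab4 Bb4 Db5 Ab4 C5

Taking 5-note groups, the heads are F#5, E5, D5: the pattern moves down a 2nd.
Extending down a 2nd: C5 → Bb4 → Ab4.
From Ab4 the exact shape gives Ab4 Bb4 Db5 Ab4 C5.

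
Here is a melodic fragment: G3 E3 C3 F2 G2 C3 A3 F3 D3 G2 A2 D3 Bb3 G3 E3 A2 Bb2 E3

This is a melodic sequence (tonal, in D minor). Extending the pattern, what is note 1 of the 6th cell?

E4

The unit is 6 notes. Position-1 pitches of the 3 shown cells: G3, A3, Bb3.
Each moves up a 2nd. Continuing: C4 → D4 → E4.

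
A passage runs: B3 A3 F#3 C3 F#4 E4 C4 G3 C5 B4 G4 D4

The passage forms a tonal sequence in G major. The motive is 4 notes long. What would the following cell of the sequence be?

With a 4-note motive the entries are B3, F#4, C5, each up a 5th from the previous.
So cell 4 is G5 F#5 D5 A4.

G5 F#5 D5 A4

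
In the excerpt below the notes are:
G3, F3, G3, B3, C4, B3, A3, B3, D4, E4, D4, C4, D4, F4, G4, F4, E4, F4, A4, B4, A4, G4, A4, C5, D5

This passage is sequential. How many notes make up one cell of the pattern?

25 notes total. Splitting into 5 groups of 5:
G3 F3 G3 B3 C4 | B3 A3 B3 D4 E4 | D4 C4 D4 F4 G4 | F4 E4 F4 A4 B4 | A4 G4 A4 C5 D5
Every group is a transposition up a 3rd of the one before; no shorter unit works.

5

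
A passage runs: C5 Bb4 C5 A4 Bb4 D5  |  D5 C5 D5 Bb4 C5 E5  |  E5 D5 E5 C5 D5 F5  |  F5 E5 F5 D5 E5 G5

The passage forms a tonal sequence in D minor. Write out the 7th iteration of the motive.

Bb5 A5 Bb5 G5 A5 C6

With a 6-note motive the entries are C5, D5, E5, F5, each up a 2nd from the previous.
Extending up a 2nd: G5 → A5 → Bb5.
From Bb5 the diatonic shape gives Bb5 A5 Bb5 G5 A5 C6.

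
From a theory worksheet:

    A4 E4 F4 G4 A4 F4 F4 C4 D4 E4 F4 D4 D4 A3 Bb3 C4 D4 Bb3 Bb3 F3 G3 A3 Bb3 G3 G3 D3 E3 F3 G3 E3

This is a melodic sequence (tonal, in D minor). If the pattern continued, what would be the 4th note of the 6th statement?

D3

The unit is 6 notes. Position-4 pitches of the 5 shown cells: G4, E4, C4, A3, F3.
Each moves down a 3rd; the next is D3.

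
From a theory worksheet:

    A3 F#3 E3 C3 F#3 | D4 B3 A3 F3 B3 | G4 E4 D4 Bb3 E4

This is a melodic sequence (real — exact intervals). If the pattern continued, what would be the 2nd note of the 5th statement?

D5

Grouping in 5s, the 2nd note of each cell is F#3, B3, E4.
Each moves up a 4th. Continuing: A4 → D5.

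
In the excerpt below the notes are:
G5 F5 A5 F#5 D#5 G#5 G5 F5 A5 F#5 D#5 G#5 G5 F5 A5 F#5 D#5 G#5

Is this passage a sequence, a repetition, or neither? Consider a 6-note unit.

repetition

Each 6-note cell is identical (G5 F5 A5 F#5 D#5 G#5), restated at the same pitch.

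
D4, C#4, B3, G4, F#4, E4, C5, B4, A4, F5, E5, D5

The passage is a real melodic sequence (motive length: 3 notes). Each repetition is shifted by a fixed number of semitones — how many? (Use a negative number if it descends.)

5

Unit = 3 notes; the statements start on D4, G4, C5, F5, moving up a 4th each time.
Counting half-steps from D4 to G4: 5.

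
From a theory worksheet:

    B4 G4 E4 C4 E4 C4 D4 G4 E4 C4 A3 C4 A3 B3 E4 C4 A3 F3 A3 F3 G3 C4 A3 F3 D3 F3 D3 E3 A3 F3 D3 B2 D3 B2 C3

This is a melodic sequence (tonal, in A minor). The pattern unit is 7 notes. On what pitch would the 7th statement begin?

The 7-note cells begin on B4, G4, E4, C4, A3 — each down a 3rd from the last.
Extending the heads down a 3rd: F3 → D3.

D3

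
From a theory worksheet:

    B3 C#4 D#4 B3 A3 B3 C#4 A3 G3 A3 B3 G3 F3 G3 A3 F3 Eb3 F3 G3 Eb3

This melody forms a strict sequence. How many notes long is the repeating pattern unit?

There are 20 notes; a 4-note unit gives 5 cells:
B3 C#4 D#4 B3 | A3 B3 C#4 A3 | G3 A3 B3 G3 | F3 G3 A3 F3 | Eb3 F3 G3 Eb3
Each cell is the previous one down a 2nd — so the unit is 4 notes.

4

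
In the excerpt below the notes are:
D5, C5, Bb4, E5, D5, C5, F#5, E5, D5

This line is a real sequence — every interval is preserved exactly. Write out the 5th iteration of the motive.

With a 3-note motive the entries are D5, E5, F#5, each up a 2nd from the previous.
Carrying on: G#5 → A#5.
From A#5 the exact shape gives A#5 G#5 F#5.

A#5 G#5 F#5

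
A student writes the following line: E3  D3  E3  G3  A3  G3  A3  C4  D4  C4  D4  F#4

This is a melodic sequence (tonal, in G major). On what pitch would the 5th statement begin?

Taking 4-note groups, the heads are E3, A3, D4: the pattern moves up a 4th.
Extending the heads up a 4th: G4 → C5.

C5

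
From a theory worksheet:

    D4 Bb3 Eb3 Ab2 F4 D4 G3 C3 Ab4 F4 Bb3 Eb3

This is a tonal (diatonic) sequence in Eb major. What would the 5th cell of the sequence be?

With a 4-note motive the entries are D4, F4, Ab4, each up a 3rd from the previous.
Continuing the starts: C5 → Eb5.
From Eb5 the diatonic shape gives Eb5 C5 F4 Bb3.

Eb5 C5 F4 Bb3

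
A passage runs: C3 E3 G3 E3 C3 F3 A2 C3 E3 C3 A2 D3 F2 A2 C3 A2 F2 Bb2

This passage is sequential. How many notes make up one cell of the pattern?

6

Try groups of 6 (3 cells in 18 notes):
C3 E3 G3 E3 C3 F3 | A2 C3 E3 C3 A2 D3 | F2 A2 C3 A2 F2 Bb2
Every group is a transposition down a 3rd of the one before; no shorter unit works.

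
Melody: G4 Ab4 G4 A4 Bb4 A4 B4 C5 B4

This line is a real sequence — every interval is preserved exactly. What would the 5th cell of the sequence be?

The 3-note cells begin on G4, A4, B4 — each up a 2nd from the last.
Continuing the starts: C#5 → D#5.
Statement 5 starts on D#5 and keeps the same exact contour: D#5 E5 D#5.

D#5 E5 D#5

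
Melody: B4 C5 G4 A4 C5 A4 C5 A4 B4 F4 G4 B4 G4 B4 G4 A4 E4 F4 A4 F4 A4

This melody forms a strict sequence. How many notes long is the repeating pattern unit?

7

21 notes total. Splitting into 3 groups of 7:
B4 C5 G4 A4 C5 A4 C5 | A4 B4 F4 G4 B4 G4 B4 | G4 A4 E4 F4 A4 F4 A4
Each cell is the previous one down a 2nd — so the unit is 7 notes.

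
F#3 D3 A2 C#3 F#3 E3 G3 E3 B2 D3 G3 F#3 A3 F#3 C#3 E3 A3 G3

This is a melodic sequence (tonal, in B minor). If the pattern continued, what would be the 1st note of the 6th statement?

D4

Grouping in 6s, the 1st note of each cell is F#3, G3, A3.
Carrying that up a 2nd forward: B3 → C#4 → D4.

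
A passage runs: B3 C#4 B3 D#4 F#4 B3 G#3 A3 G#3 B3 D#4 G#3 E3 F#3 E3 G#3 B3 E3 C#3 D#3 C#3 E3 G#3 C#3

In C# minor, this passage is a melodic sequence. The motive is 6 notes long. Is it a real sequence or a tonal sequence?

tonal

Every note is diatonic to C# minor.
Cell 1 has +2 semitones from note 1 to 2, but cell 2 has +1 — the interval quality changes while the contour stays the same, which is the hallmark of a tonal sequence.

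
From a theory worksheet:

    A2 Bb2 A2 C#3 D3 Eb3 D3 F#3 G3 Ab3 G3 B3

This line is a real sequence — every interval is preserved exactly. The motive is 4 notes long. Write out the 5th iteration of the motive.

Unit = 4 notes; the statements start on A2, D3, G3, moving up a 4th each time.
Carrying on: C4 → F4.
So cell 5 is F4 Gb4 F4 A4.

F4 Gb4 F4 A4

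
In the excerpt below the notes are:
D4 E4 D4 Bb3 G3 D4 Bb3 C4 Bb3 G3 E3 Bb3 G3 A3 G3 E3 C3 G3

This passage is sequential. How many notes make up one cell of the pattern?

18 notes total. Splitting into 3 groups of 6:
D4 E4 D4 Bb3 G3 D4 | Bb3 C4 Bb3 G3 E3 Bb3 | G3 A3 G3 E3 C3 G3
Every group is a transposition down a 3rd of the one before; no shorter unit works.

6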